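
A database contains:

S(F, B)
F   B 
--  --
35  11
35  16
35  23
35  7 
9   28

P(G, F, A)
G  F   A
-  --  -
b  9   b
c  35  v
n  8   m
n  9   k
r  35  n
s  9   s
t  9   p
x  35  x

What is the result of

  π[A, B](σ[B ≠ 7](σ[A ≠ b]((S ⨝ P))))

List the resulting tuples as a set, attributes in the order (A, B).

Joining S and P on F yields {(35, 11, c, v), (35, 11, r, n), (35, 11, x, x), (35, 16, c, v), (35, 16, r, n), (35, 16, x, x), (35, 23, c, v), (35, 23, r, n), (35, 23, x, x), (35, 7, c, v), (35, 7, r, n), (35, 7, x, x), (9, 28, b, b), (9, 28, n, k), (9, 28, s, s), (9, 28, t, p)}.
Apply σ_{A ≠ b}; surviving tuples: {(35, 11, c, v), (35, 11, r, n), (35, 11, x, x), (35, 16, c, v), (35, 16, r, n), (35, 16, x, x), (35, 23, c, v), (35, 23, r, n), (35, 23, x, x), (35, 7, c, v), (35, 7, r, n), (35, 7, x, x), (9, 28, n, k), (9, 28, s, s), (9, 28, t, p)}
Apply σ_{B ≠ 7}; surviving tuples: {(35, 11, c, v), (35, 11, r, n), (35, 11, x, x), (35, 16, c, v), (35, 16, r, n), (35, 16, x, x), (35, 23, c, v), (35, 23, r, n), (35, 23, x, x), (9, 28, n, k), (9, 28, s, s), (9, 28, t, p)}
π[A, B]: project onto (A, B) → {(k, 28), (n, 11), (n, 16), (n, 23), (p, 28), (s, 28), (v, 11), (v, 16), (v, 23), (x, 11), (x, 16), (x, 23)}

{(k, 28), (n, 11), (n, 16), (n, 23), (p, 28), (s, 28), (v, 11), (v, 16), (v, 23), (x, 11), (x, 16), (x, 23)}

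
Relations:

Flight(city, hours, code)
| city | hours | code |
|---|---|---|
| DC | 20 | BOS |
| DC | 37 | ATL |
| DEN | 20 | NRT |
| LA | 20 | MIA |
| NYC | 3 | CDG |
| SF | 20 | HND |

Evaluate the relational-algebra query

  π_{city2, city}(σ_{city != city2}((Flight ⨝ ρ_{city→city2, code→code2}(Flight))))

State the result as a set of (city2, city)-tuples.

{(DC, DEN), (DC, LA), (DC, SF), (DEN, DC), (DEN, LA), (DEN, SF), (LA, DC), (LA, DEN), (LA, SF), (SF, DC), (SF, DEN), (SF, LA)}

ρ[city→city2, code→code2]: schema becomes (city2, hours, code2); tuples unchanged.
Joining Flight and ρ_{city→city2, code→code2}(Flight) on hours yields {(DC, 20, BOS, DC, BOS), (DC, 20, BOS, DEN, NRT), (DC, 20, BOS, LA, MIA), (DC, 20, BOS, SF, HND), (DC, 37, ATL, DC, ATL), (DEN, 20, NRT, DC, BOS), (DEN, 20, NRT, DEN, NRT), (DEN, 20, NRT, LA, MIA), (DEN, 20, NRT, SF, HND), (LA, 20, MIA, DC, BOS), (LA, 20, MIA, DEN, NRT), (LA, 20, MIA, LA, MIA), (LA, 20, MIA, SF, HND), (NYC, 3, CDG, NYC, CDG), (SF, 20, HND, DC, BOS), (SF, 20, HND, DEN, NRT), (SF, 20, HND, LA, MIA), (SF, 20, HND, SF, HND)}.
σ[city != city2]: keep tuples satisfying city != city2 → {(DC, 20, BOS, DEN, NRT), (DC, 20, BOS, LA, MIA), (DC, 20, BOS, SF, HND), (DEN, 20, NRT, DC, BOS), (DEN, 20, NRT, LA, MIA), (DEN, 20, NRT, SF, HND), (LA, 20, MIA, DC, BOS), (LA, 20, MIA, DEN, NRT), (LA, 20, MIA, SF, HND), (SF, 20, HND, DC, BOS), (SF, 20, HND, DEN, NRT), (SF, 20, HND, LA, MIA)}
π_{city2, city} gives {(DC, DEN), (DC, LA), (DC, SF), (DEN, DC), (DEN, LA), (DEN, SF), (LA, DC), (LA, DEN), (LA, SF), (SF, DC), (SF, DEN), (SF, LA)}.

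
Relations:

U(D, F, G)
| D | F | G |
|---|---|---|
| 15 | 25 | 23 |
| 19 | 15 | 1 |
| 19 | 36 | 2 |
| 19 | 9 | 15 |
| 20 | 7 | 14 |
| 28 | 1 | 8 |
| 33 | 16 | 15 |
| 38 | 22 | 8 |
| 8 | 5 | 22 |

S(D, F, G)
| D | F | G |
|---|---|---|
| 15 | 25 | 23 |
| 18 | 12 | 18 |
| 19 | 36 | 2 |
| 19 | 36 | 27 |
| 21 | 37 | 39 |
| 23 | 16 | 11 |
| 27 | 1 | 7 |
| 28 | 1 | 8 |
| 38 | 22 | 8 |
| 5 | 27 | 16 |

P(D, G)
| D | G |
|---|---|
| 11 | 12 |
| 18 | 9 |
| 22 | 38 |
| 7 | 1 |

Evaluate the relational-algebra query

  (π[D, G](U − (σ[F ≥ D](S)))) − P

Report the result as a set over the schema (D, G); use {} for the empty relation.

{(19, 1), (19, 15), (20, 14), (28, 8), (33, 15), (38, 8), (8, 22)}

Filtering on F ≥ D leaves {(15, 25, 23), (19, 36, 2), (19, 36, 27), (21, 37, 39), (5, 27, 16)}.
Difference: {(15, 25, 23), (19, 15, 1), (19, 36, 2), (19, 9, 15), (20, 7, 14), (28, 1, 8), (33, 16, 15), (38, 22, 8), (8, 5, 22)} with {(15, 25, 23), (19, 36, 2), (19, 36, 27), (21, 37, 39), (5, 27, 16)} → {(19, 15, 1), (19, 9, 15), (20, 7, 14), (28, 1, 8), (33, 16, 15), (38, 22, 8), (8, 5, 22)}
Keep only column(s) D, G: {(19, 1), (19, 15), (20, 14), (28, 8), (33, 15), (38, 8), (8, 22)}
Difference: {(19, 1), (19, 15), (20, 14), (28, 8), (33, 15), (38, 8), (8, 22)} with {(11, 12), (18, 9), (22, 38), (7, 1)} → {(19, 1), (19, 15), (20, 14), (28, 8), (33, 15), (38, 8), (8, 22)}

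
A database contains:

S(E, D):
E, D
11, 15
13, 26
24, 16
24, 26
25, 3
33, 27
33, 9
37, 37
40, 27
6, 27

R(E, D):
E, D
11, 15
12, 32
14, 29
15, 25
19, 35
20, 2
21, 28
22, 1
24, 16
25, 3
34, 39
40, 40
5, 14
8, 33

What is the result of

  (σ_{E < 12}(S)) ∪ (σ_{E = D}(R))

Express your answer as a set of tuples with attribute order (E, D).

σ[E < 12]: keep tuples satisfying E < 12 → {(11, 15), (6, 27)}
σ[E = D]: keep tuples satisfying E = D → {(40, 40)}
Union: {(11, 15), (6, 27)} with {(40, 40)} → {(11, 15), (40, 40), (6, 27)}

{(11, 15), (40, 40), (6, 27)}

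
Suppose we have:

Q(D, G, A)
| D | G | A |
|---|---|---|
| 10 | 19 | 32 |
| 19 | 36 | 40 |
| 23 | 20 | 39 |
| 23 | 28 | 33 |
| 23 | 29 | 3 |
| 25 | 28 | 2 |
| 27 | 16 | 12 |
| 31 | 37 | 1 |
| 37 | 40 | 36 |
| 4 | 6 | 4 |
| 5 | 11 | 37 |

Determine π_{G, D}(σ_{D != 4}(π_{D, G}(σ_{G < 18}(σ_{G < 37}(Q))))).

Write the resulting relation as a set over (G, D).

{(11, 5), (16, 27)}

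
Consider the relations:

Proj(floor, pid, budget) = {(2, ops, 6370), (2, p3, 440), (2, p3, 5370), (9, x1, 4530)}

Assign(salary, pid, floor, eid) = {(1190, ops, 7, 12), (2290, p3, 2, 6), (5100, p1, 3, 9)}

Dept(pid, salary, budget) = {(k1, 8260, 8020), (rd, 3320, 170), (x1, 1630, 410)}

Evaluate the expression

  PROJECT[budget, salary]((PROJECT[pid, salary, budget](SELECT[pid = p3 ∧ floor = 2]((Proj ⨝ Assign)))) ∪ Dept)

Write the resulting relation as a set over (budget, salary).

{(170, 3320), (410, 1630), (440, 2290), (5370, 2290), (8020, 8260)}

Natural join on floor, pid: {(2, p3, 440, 2290, 6), (2, p3, 5370, 2290, 6)}
Apply σ_{pid = p3 ∧ floor = 2}; surviving tuples: {(2, p3, 440, 2290, 6), (2, p3, 5370, 2290, 6)}
Keep only column(s) pid, salary, budget: {(p3, 2290, 440), (p3, 2290, 5370)}
Set union of the two operands is {(k1, 8260, 8020), (p3, 2290, 440), (p3, 2290, 5370), (rd, 3320, 170), (x1, 1630, 410)}.
Keep only column(s) budget, salary: {(170, 3320), (410, 1630), (440, 2290), (5370, 2290), (8020, 8260)}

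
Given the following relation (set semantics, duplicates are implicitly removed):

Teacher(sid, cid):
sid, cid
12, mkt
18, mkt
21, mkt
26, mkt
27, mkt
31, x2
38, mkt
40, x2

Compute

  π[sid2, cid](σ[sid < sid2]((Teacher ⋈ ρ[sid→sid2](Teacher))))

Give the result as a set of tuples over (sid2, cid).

{(18, mkt), (21, mkt), (26, mkt), (27, mkt), (38, mkt), (40, x2)}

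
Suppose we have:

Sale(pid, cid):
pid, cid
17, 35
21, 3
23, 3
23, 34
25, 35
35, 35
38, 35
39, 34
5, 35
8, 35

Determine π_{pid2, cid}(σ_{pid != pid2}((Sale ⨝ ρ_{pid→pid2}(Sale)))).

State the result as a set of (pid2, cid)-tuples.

{(17, 35), (21, 3), (23, 3), (23, 34), (25, 35), (35, 35), (38, 35), (39, 34), (5, 35), (8, 35)}

ρ[pid→pid2]: schema becomes (pid2, cid); tuples unchanged.
Natural join on cid: {(17, 35, 17), (17, 35, 25), (17, 35, 35), (17, 35, 38), (17, 35, 5), (17, 35, 8), (21, 3, 21), (21, 3, 23), (23, 3, 21), (23, 3, 23), (23, 34, 23), (23, 34, 39), (25, 35, 17), (25, 35, 25), (25, 35, 35), (25, 35, 38), (25, 35, 5), (25, 35, 8), (35, 35, 17), (35, 35, 25), (35, 35, 35), (35, 35, 38), (35, 35, 5), (35, 35, 8), (38, 35, 17), (38, 35, 25), (38, 35, 35), (38, 35, 38), (38, 35, 5), (38, 35, 8), (39, 34, 23), (39, 34, 39), (5, 35, 17), (5, 35, 25), (5, 35, 35), (5, 35, 38), (5, 35, 5), (5, 35, 8), (8, 35, 17), (8, 35, 25), (8, 35, 35), (8, 35, 38), (8, 35, 5), (8, 35, 8)}
Apply σ_{pid != pid2}; surviving tuples: {(17, 35, 25), (17, 35, 35), (17, 35, 38), (17, 35, 5), (17, 35, 8), (21, 3, 23), (23, 3, 21), (23, 34, 39), (25, 35, 17), (25, 35, 35), (25, 35, 38), (25, 35, 5), (25, 35, 8), (35, 35, 17), (35, 35, 25), (35, 35, 38), (35, 35, 5), (35, 35, 8), (38, 35, 17), (38, 35, 25), (38, 35, 35), (38, 35, 5), (38, 35, 8), (39, 34, 23), (5, 35, 17), (5, 35, 25), (5, 35, 35), (5, 35, 38), (5, 35, 8), (8, 35, 17), (8, 35, 25), (8, 35, 35), (8, 35, 38), (8, 35, 5)}
π[pid2, cid]: project onto (pid2, cid) (24 duplicate(s) eliminated) → {(17, 35), (21, 3), (23, 3), (23, 34), (25, 35), (35, 35), (38, 35), (39, 34), (5, 35), (8, 35)}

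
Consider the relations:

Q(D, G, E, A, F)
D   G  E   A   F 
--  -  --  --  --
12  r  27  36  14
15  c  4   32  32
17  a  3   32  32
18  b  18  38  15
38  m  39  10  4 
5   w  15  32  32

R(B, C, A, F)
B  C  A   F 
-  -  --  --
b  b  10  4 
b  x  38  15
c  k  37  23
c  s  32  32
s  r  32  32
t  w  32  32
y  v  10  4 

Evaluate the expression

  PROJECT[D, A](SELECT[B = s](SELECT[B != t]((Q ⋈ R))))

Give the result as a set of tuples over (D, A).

{(15, 32), (17, 32), (5, 32)}

Q ⋈ R (natural join on A, F): {(15, c, 4, 32, 32, c, s), (15, c, 4, 32, 32, s, r), (15, c, 4, 32, 32, t, w), (17, a, 3, 32, 32, c, s), (17, a, 3, 32, 32, s, r), (17, a, 3, 32, 32, t, w), (18, b, 18, 38, 15, b, x), (38, m, 39, 10, 4, b, b), (38, m, 39, 10, 4, y, v), (5, w, 15, 32, 32, c, s), (5, w, 15, 32, 32, s, r), (5, w, 15, 32, 32, t, w)}
σ[B != t]: keep tuples satisfying B != t → {(15, c, 4, 32, 32, c, s), (15, c, 4, 32, 32, s, r), (17, a, 3, 32, 32, c, s), (17, a, 3, 32, 32, s, r), (18, b, 18, 38, 15, b, x), (38, m, 39, 10, 4, b, b), (38, m, 39, 10, 4, y, v), (5, w, 15, 32, 32, c, s), (5, w, 15, 32, 32, s, r)}
σ[B = s]: keep tuples satisfying B = s → {(15, c, 4, 32, 32, s, r), (17, a, 3, 32, 32, s, r), (5, w, 15, 32, 32, s, r)}
π_{D, A} gives {(15, 32), (17, 32), (5, 32)}.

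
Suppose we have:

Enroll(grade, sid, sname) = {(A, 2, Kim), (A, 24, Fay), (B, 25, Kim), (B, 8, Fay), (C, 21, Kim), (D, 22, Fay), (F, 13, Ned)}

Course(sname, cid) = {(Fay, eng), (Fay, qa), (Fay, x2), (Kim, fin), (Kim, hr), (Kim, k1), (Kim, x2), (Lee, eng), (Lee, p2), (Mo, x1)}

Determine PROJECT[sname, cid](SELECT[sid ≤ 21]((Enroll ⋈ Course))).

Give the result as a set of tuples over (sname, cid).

{(Fay, eng), (Fay, qa), (Fay, x2), (Kim, fin), (Kim, hr), (Kim, k1), (Kim, x2)}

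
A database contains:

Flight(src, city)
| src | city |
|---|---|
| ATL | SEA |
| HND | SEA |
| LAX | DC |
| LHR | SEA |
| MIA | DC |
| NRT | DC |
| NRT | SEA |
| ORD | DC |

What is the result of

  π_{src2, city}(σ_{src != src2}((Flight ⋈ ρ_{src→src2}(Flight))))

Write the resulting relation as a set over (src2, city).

{(ATL, SEA), (HND, SEA), (LAX, DC), (LHR, SEA), (MIA, DC), (NRT, DC), (NRT, SEA), (ORD, DC)}

ρ[src→src2]: schema becomes (src2, city); tuples unchanged.
Flight ⋈ ρ_{src→src2}(Flight) (natural join on city): {(ATL, SEA, ATL), (ATL, SEA, HND), (ATL, SEA, LHR), (ATL, SEA, NRT), (HND, SEA, ATL), (HND, SEA, HND), (HND, SEA, LHR), (HND, SEA, NRT), (LAX, DC, LAX), (LAX, DC, MIA), (LAX, DC, NRT), (LAX, DC, ORD), (LHR, SEA, ATL), (LHR, SEA, HND), (LHR, SEA, LHR), (LHR, SEA, NRT), (MIA, DC, LAX), (MIA, DC, MIA), (MIA, DC, NRT), (MIA, DC, ORD), (NRT, DC, LAX), (NRT, DC, MIA), (NRT, DC, NRT), (NRT, DC, ORD), (NRT, SEA, ATL), (NRT, SEA, HND), (NRT, SEA, LHR), (NRT, SEA, NRT), (ORD, DC, LAX), (ORD, DC, MIA), (ORD, DC, NRT), (ORD, DC, ORD)}
Apply σ_{src != src2}; surviving tuples: {(ATL, SEA, HND), (ATL, SEA, LHR), (ATL, SEA, NRT), (HND, SEA, ATL), (HND, SEA, LHR), (HND, SEA, NRT), (LAX, DC, MIA), (LAX, DC, NRT), (LAX, DC, ORD), (LHR, SEA, ATL), (LHR, SEA, HND), (LHR, SEA, NRT), (MIA, DC, LAX), (MIA, DC, NRT), (MIA, DC, ORD), (NRT, DC, LAX), (NRT, DC, MIA), (NRT, DC, ORD), (NRT, SEA, ATL), (NRT, SEA, HND), (NRT, SEA, LHR), (ORD, DC, LAX), (ORD, DC, MIA), (ORD, DC, NRT)}
π[src2, city]: project onto (src2, city) (16 duplicate(s) eliminated) → {(ATL, SEA), (HND, SEA), (LAX, DC), (LHR, SEA), (MIA, DC), (NRT, DC), (NRT, SEA), (ORD, DC)}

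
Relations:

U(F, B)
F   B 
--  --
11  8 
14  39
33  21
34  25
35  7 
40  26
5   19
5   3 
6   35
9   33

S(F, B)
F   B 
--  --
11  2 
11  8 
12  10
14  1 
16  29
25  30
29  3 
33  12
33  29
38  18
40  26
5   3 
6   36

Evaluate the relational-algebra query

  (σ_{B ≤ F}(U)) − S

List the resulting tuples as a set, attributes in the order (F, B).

{(33, 21), (34, 25), (35, 7)}

Apply σ_{B ≤ F}; surviving tuples: {(11, 8), (33, 21), (34, 25), (35, 7), (40, 26), (5, 3)}
Difference: {(11, 8), (33, 21), (34, 25), (35, 7), (40, 26), (5, 3)} with {(11, 2), (11, 8), (12, 10), (14, 1), (16, 29), (25, 30), (29, 3), (33, 12), (33, 29), (38, 18), (40, 26), (5, 3), (6, 36)} → {(33, 21), (34, 25), (35, 7)}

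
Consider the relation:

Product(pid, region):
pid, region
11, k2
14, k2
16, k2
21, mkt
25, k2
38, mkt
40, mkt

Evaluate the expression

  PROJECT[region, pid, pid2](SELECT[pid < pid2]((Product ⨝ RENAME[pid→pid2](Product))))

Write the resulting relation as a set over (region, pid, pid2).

{(k2, 11, 14), (k2, 11, 16), (k2, 11, 25), (k2, 14, 16), (k2, 14, 25), (k2, 16, 25), (mkt, 21, 38), (mkt, 21, 40), (mkt, 38, 40)}

ρ[pid→pid2]: schema becomes (pid2, region); tuples unchanged.
Joining Product and RENAME[pid→pid2](Product) on region yields {(11, k2, 11), (11, k2, 14), (11, k2, 16), (11, k2, 25), (14, k2, 11), (14, k2, 14), (14, k2, 16), (14, k2, 25), (16, k2, 11), (16, k2, 14), (16, k2, 16), (16, k2, 25), (21, mkt, 21), (21, mkt, 38), (21, mkt, 40), (25, k2, 11), (25, k2, 14), (25, k2, 16), (25, k2, 25), (38, mkt, 21), (38, mkt, 38), (38, mkt, 40), (40, mkt, 21), (40, mkt, 38), (40, mkt, 40)}.
σ[pid < pid2]: keep tuples satisfying pid < pid2 → {(11, k2, 14), (11, k2, 16), (11, k2, 25), (14, k2, 16), (14, k2, 25), (16, k2, 25), (21, mkt, 38), (21, mkt, 40), (38, mkt, 40)}
π_{region, pid, pid2} gives {(k2, 11, 14), (k2, 11, 16), (k2, 11, 25), (k2, 14, 16), (k2, 14, 25), (k2, 16, 25), (mkt, 21, 38), (mkt, 21, 40), (mkt, 38, 40)}.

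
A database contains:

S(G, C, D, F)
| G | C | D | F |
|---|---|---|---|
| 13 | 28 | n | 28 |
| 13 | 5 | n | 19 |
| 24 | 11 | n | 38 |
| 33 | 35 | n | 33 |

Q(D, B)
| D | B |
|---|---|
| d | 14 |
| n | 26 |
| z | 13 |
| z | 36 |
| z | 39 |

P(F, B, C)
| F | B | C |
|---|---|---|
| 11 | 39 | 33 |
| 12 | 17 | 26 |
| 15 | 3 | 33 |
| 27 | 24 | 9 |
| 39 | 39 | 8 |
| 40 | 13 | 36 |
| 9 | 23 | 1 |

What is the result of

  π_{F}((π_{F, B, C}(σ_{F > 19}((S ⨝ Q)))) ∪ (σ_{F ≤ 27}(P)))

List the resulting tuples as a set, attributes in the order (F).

{11, 12, 15, 27, 28, 33, 38, 9}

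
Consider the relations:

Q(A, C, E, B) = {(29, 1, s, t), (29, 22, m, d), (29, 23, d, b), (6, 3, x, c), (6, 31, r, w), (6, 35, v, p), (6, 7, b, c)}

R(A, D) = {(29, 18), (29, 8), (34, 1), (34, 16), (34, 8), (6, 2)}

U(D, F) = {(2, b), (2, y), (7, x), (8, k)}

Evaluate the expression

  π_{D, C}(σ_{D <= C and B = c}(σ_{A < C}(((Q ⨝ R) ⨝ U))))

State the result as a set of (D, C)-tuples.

{(2, 7)}

Natural join on A: {(29, 1, s, t, 18), (29, 1, s, t, 8), (29, 22, m, d, 18), (29, 22, m, d, 8), (29, 23, d, b, 18), (29, 23, d, b, 8), (6, 3, x, c, 2), (6, 31, r, w, 2), (6, 35, v, p, 2), (6, 7, b, c, 2)}
Natural join on D: {(29, 1, s, t, 8, k), (29, 22, m, d, 8, k), (29, 23, d, b, 8, k), (6, 3, x, c, 2, b), (6, 3, x, c, 2, y), (6, 31, r, w, 2, b), (6, 31, r, w, 2, y), (6, 35, v, p, 2, b), (6, 35, v, p, 2, y), (6, 7, b, c, 2, b), (6, 7, b, c, 2, y)}
Filtering on A < C leaves {(6, 31, r, w, 2, b), (6, 31, r, w, 2, y), (6, 35, v, p, 2, b), (6, 35, v, p, 2, y), (6, 7, b, c, 2, b), (6, 7, b, c, 2, y)}.
Filtering on D <= C and B = c leaves {(6, 7, b, c, 2, b), (6, 7, b, c, 2, y)}.
Keep only column(s) D, C (1 duplicate(s) eliminated): {(2, 7)}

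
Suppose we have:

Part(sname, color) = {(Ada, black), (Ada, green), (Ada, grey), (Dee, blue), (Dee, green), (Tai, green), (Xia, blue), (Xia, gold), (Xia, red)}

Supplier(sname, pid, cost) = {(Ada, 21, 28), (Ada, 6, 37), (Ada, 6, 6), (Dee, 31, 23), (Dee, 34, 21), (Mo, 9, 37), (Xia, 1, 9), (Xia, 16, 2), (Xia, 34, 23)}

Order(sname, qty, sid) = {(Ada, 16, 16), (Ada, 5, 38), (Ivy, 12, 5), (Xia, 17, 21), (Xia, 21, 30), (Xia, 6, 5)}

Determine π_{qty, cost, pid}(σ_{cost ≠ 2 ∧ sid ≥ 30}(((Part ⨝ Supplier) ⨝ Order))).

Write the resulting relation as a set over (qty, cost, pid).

{(21, 23, 34), (21, 9, 1), (5, 28, 21), (5, 37, 6), (5, 6, 6)}

Natural join on sname: {(Ada, black, 21, 28), (Ada, black, 6, 37), (Ada, black, 6, 6), (Ada, green, 21, 28), (Ada, green, 6, 37), (Ada, green, 6, 6), (Ada, grey, 21, 28), (Ada, grey, 6, 37), (Ada, grey, 6, 6), (Dee, blue, 31, 23), (Dee, blue, 34, 21), (Dee, green, 31, 23), (Dee, green, 34, 21), (Xia, blue, 1, 9), (Xia, blue, 16, 2), (Xia, blue, 34, 23), (Xia, gold, 1, 9), (Xia, gold, 16, 2), (Xia, gold, 34, 23), (Xia, red, 1, 9), (Xia, red, 16, 2), (Xia, red, 34, 23)}
Natural join on sname: {(Ada, black, 21, 28, 16, 16), (Ada, black, 21, 28, 5, 38), (Ada, black, 6, 37, 16, 16), (Ada, black, 6, 37, 5, 38), (Ada, black, 6, 6, 16, 16), (Ada, black, 6, 6, 5, 38), (Ada, green, 21, 28, 16, 16), (Ada, green, 21, 28, 5, 38), (Ada, green, 6, 37, 16, 16), (Ada, green, 6, 37, 5, 38), (Ada, green, 6, 6, 16, 16), (Ada, green, 6, 6, 5, 38), (Ada, grey, 21, 28, 16, 16), (Ada, grey, 21, 28, 5, 38), (Ada, grey, 6, 37, 16, 16), (Ada, grey, 6, 37, 5, 38), (Ada, grey, 6, 6, 16, 16), (Ada, grey, 6, 6, 5, 38), (Xia, blue, 1, 9, 17, 21), (Xia, blue, 1, 9, 21, 30), (Xia, blue, 1, 9, 6, 5), (Xia, blue, 16, 2, 17, 21), (Xia, blue, 16, 2, 21, 30), (Xia, blue, 16, 2, 6, 5), (Xia, blue, 34, 23, 17, 21), (Xia, blue, 34, 23, 21, 30), (Xia, blue, 34, 23, 6, 5), (Xia, gold, 1, 9, 17, 21), (Xia, gold, 1, 9, 21, 30), (Xia, gold, 1, 9, 6, 5), (Xia, gold, 16, 2, 17, 21), (Xia, gold, 16, 2, 21, 30), (Xia, gold, 16, 2, 6, 5), (Xia, gold, 34, 23, 17, 21), (Xia, gold, 34, 23, 21, 30), (Xia, gold, 34, 23, 6, 5), (Xia, red, 1, 9, 17, 21), (Xia, red, 1, 9, 21, 30), (Xia, red, 1, 9, 6, 5), (Xia, red, 16, 2, 17, 21), (Xia, red, 16, 2, 21, 30), (Xia, red, 16, 2, 6, 5), (Xia, red, 34, 23, 17, 21), (Xia, red, 34, 23, 21, 30), (Xia, red, 34, 23, 6, 5)}
Selection cost ≠ 2 ∧ sid ≥ 30: {(Ada, black, 21, 28, 5, 38), (Ada, black, 6, 37, 5, 38), (Ada, black, 6, 6, 5, 38), (Ada, green, 21, 28, 5, 38), (Ada, green, 6, 37, 5, 38), (Ada, green, 6, 6, 5, 38), (Ada, grey, 21, 28, 5, 38), (Ada, grey, 6, 37, 5, 38), (Ada, grey, 6, 6, 5, 38), (Xia, blue, 1, 9, 21, 30), (Xia, blue, 34, 23, 21, 30), (Xia, gold, 1, 9, 21, 30), (Xia, gold, 34, 23, 21, 30), (Xia, red, 1, 9, 21, 30), (Xia, red, 34, 23, 21, 30)}
Keep only column(s) qty, cost, pid (10 duplicate(s) eliminated): {(21, 23, 34), (21, 9, 1), (5, 28, 21), (5, 37, 6), (5, 6, 6)}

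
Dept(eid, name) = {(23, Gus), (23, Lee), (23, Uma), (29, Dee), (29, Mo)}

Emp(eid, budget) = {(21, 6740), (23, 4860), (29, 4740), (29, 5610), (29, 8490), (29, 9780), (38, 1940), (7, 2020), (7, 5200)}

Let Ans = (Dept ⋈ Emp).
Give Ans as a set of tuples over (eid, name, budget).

{(23, Gus, 4860), (23, Lee, 4860), (23, Uma, 4860), (29, Dee, 4740), (29, Dee, 5610), (29, Dee, 8490), (29, Dee, 9780), (29, Mo, 4740), (29, Mo, 5610), (29, Mo, 8490), (29, Mo, 9780)}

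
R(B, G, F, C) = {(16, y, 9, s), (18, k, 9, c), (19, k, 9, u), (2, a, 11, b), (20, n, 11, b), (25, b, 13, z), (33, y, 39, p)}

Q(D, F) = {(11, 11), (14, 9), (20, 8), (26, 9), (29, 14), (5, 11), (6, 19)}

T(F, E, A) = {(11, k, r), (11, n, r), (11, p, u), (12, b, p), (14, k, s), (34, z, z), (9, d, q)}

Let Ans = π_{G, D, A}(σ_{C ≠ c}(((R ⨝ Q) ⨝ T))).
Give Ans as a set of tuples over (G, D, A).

{(a, 11, r), (a, 11, u), (a, 5, r), (a, 5, u), (k, 14, q), (k, 26, q), (n, 11, r), (n, 11, u), (n, 5, r), (n, 5, u), (y, 14, q), (y, 26, q)}

Natural join on F: {(16, y, 9, s, 14), (16, y, 9, s, 26), (18, k, 9, c, 14), (18, k, 9, c, 26), (19, k, 9, u, 14), (19, k, 9, u, 26), (2, a, 11, b, 11), (2, a, 11, b, 5), (20, n, 11, b, 11), (20, n, 11, b, 5)}
Natural join on F: {(16, y, 9, s, 14, d, q), (16, y, 9, s, 26, d, q), (18, k, 9, c, 14, d, q), (18, k, 9, c, 26, d, q), (19, k, 9, u, 14, d, q), (19, k, 9, u, 26, d, q), (2, a, 11, b, 11, k, r), (2, a, 11, b, 11, n, r), (2, a, 11, b, 11, p, u), (2, a, 11, b, 5, k, r), (2, a, 11, b, 5, n, r), (2, a, 11, b, 5, p, u), (20, n, 11, b, 11, k, r), (20, n, 11, b, 11, n, r), (20, n, 11, b, 11, p, u), (20, n, 11, b, 5, k, r), (20, n, 11, b, 5, n, r), (20, n, 11, b, 5, p, u)}
Filtering on C ≠ c leaves {(16, y, 9, s, 14, d, q), (16, y, 9, s, 26, d, q), (19, k, 9, u, 14, d, q), (19, k, 9, u, 26, d, q), (2, a, 11, b, 11, k, r), (2, a, 11, b, 11, n, r), (2, a, 11, b, 11, p, u), (2, a, 11, b, 5, k, r), (2, a, 11, b, 5, n, r), (2, a, 11, b, 5, p, u), (20, n, 11, b, 11, k, r), (20, n, 11, b, 11, n, r), (20, n, 11, b, 11, p, u), (20, n, 11, b, 5, k, r), (20, n, 11, b, 5, n, r), (20, n, 11, b, 5, p, u)}.
Projecting to G, D, A (4 duplicate(s) eliminated): {(a, 11, r), (a, 11, u), (a, 5, r), (a, 5, u), (k, 14, q), (k, 26, q), (n, 11, r), (n, 11, u), (n, 5, r), (n, 5, u), (y, 14, q), (y, 26, q)}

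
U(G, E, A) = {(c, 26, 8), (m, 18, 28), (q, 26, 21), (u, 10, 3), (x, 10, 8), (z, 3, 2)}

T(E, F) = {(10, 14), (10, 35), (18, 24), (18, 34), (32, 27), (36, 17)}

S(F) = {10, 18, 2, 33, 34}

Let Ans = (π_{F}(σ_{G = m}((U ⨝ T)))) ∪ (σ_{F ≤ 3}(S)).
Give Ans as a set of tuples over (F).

{2, 24, 34}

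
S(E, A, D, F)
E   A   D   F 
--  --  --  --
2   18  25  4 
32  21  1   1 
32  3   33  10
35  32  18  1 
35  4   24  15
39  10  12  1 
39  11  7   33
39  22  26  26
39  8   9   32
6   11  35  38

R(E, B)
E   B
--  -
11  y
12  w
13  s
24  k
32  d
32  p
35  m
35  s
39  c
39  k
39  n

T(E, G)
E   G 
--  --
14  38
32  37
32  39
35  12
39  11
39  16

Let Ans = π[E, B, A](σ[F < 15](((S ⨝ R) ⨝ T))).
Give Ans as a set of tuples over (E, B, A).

S ⋈ R (natural join on E): {(32, 21, 1, 1, d), (32, 21, 1, 1, p), (32, 3, 33, 10, d), (32, 3, 33, 10, p), (35, 32, 18, 1, m), (35, 32, 18, 1, s), (35, 4, 24, 15, m), (35, 4, 24, 15, s), (39, 10, 12, 1, c), (39, 10, 12, 1, k), (39, 10, 12, 1, n), (39, 11, 7, 33, c), (39, 11, 7, 33, k), (39, 11, 7, 33, n), (39, 22, 26, 26, c), (39, 22, 26, 26, k), (39, 22, 26, 26, n), (39, 8, 9, 32, c), (39, 8, 9, 32, k), (39, 8, 9, 32, n)}
(S ⨝ R) ⋈ T (natural join on E): {(32, 21, 1, 1, d, 37), (32, 21, 1, 1, d, 39), (32, 21, 1, 1, p, 37), (32, 21, 1, 1, p, 39), (32, 3, 33, 10, d, 37), (32, 3, 33, 10, d, 39), (32, 3, 33, 10, p, 37), (32, 3, 33, 10, p, 39), (35, 32, 18, 1, m, 12), (35, 32, 18, 1, s, 12), (35, 4, 24, 15, m, 12), (35, 4, 24, 15, s, 12), (39, 10, 12, 1, c, 11), (39, 10, 12, 1, c, 16), (39, 10, 12, 1, k, 11), (39, 10, 12, 1, k, 16), (39, 10, 12, 1, n, 11), (39, 10, 12, 1, n, 16), (39, 11, 7, 33, c, 11), (39, 11, 7, 33, c, 16), (39, 11, 7, 33, k, 11), (39, 11, 7, 33, k, 16), (39, 11, 7, 33, n, 11), (39, 11, 7, 33, n, 16), (39, 22, 26, 26, c, 11), (39, 22, 26, 26, c, 16), (39, 22, 26, 26, k, 11), (39, 22, 26, 26, k, 16), (39, 22, 26, 26, n, 11), (39, 22, 26, 26, n, 16), (39, 8, 9, 32, c, 11), (39, 8, 9, 32, c, 16), (39, 8, 9, 32, k, 11), (39, 8, 9, 32, k, 16), (39, 8, 9, 32, n, 11), (39, 8, 9, 32, n, 16)}
σ[F < 15]: keep tuples satisfying F < 15 → {(32, 21, 1, 1, d, 37), (32, 21, 1, 1, d, 39), (32, 21, 1, 1, p, 37), (32, 21, 1, 1, p, 39), (32, 3, 33, 10, d, 37), (32, 3, 33, 10, d, 39), (32, 3, 33, 10, p, 37), (32, 3, 33, 10, p, 39), (35, 32, 18, 1, m, 12), (35, 32, 18, 1, s, 12), (39, 10, 12, 1, c, 11), (39, 10, 12, 1, c, 16), (39, 10, 12, 1, k, 11), (39, 10, 12, 1, k, 16), (39, 10, 12, 1, n, 11), (39, 10, 12, 1, n, 16)}
Keep only column(s) E, B, A (7 duplicate(s) eliminated): {(32, d, 21), (32, d, 3), (32, p, 21), (32, p, 3), (35, m, 32), (35, s, 32), (39, c, 10), (39, k, 10), (39, n, 10)}

{(32, d, 21), (32, d, 3), (32, p, 21), (32, p, 3), (35, m, 32), (35, s, 32), (39, c, 10), (39, k, 10), (39, n, 10)}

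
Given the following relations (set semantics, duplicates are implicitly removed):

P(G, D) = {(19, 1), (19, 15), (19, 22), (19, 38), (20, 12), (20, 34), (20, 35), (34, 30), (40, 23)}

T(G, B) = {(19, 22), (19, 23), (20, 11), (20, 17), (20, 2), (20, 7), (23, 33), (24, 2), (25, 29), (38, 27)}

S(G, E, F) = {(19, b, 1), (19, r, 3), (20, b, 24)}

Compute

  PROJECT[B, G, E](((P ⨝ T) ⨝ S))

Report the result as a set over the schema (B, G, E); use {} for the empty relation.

{(11, 20, b), (17, 20, b), (2, 20, b), (22, 19, b), (22, 19, r), (23, 19, b), (23, 19, r), (7, 20, b)}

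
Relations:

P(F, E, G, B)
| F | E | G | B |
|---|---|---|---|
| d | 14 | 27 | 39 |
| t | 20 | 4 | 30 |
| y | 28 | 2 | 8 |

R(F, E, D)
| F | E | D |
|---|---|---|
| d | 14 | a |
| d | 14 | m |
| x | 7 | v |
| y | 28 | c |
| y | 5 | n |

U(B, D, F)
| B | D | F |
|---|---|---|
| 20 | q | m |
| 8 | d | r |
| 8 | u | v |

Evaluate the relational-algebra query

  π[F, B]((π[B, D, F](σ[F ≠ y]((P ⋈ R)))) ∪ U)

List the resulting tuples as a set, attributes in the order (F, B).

{(d, 39), (m, 20), (r, 8), (v, 8)}

P ⋈ R (natural join on F, E): {(d, 14, 27, 39, a), (d, 14, 27, 39, m), (y, 28, 2, 8, c)}
Filtering on F ≠ y leaves {(d, 14, 27, 39, a), (d, 14, 27, 39, m)}.
π_{B, D, F} gives {(39, a, d), (39, m, d)}.
Union: {(39, a, d), (39, m, d)} with {(20, q, m), (8, d, r), (8, u, v)} → {(20, q, m), (39, a, d), (39, m, d), (8, d, r), (8, u, v)}
π_{F, B} gives {(d, 39), (m, 20), (r, 8), (v, 8)} (1 duplicate(s) eliminated).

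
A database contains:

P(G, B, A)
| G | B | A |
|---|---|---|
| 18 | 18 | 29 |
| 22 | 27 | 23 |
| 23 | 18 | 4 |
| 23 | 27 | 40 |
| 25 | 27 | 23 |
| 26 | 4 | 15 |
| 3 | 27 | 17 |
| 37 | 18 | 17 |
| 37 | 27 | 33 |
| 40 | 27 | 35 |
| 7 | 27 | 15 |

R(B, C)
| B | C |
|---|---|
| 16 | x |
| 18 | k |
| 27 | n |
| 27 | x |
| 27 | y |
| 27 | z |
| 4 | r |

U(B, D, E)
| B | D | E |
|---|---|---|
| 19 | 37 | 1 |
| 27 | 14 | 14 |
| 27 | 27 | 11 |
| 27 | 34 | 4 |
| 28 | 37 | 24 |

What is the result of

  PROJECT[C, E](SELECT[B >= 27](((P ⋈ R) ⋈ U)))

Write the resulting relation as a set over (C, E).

{(n, 11), (n, 14), (n, 4), (x, 11), (x, 14), (x, 4), (y, 11), (y, 14), (y, 4), (z, 11), (z, 14), (z, 4)}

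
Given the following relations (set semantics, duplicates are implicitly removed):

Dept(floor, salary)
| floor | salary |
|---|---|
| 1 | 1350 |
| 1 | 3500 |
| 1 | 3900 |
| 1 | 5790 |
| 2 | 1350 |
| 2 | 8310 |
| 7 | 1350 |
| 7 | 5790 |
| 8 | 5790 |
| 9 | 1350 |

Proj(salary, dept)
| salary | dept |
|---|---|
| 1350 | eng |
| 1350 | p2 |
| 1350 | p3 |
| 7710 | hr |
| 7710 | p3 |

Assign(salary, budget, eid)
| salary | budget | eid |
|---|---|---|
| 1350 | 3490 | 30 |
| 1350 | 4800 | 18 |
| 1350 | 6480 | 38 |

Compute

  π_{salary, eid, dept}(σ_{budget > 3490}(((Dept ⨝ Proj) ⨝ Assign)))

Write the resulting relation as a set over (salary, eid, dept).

{(1350, 18, eng), (1350, 18, p2), (1350, 18, p3), (1350, 38, eng), (1350, 38, p2), (1350, 38, p3)}

Joining Dept and Proj on salary yields {(1, 1350, eng), (1, 1350, p2), (1, 1350, p3), (2, 1350, eng), (2, 1350, p2), (2, 1350, p3), (7, 1350, eng), (7, 1350, p2), (7, 1350, p3), (9, 1350, eng), (9, 1350, p2), (9, 1350, p3)}.
Joining (Dept ⨝ Proj) and Assign on salary yields {(1, 1350, eng, 3490, 30), (1, 1350, eng, 4800, 18), (1, 1350, eng, 6480, 38), (1, 1350, p2, 3490, 30), (1, 1350, p2, 4800, 18), (1, 1350, p2, 6480, 38), (1, 1350, p3, 3490, 30), (1, 1350, p3, 4800, 18), (1, 1350, p3, 6480, 38), (2, 1350, eng, 3490, 30), (2, 1350, eng, 4800, 18), (2, 1350, eng, 6480, 38), (2, 1350, p2, 3490, 30), (2, 1350, p2, 4800, 18), (2, 1350, p2, 6480, 38), (2, 1350, p3, 3490, 30), (2, 1350, p3, 4800, 18), (2, 1350, p3, 6480, 38), (7, 1350, eng, 3490, 30), (7, 1350, eng, 4800, 18), (7, 1350, eng, 6480, 38), (7, 1350, p2, 3490, 30), (7, 1350, p2, 4800, 18), (7, 1350, p2, 6480, 38), (7, 1350, p3, 3490, 30), (7, 1350, p3, 4800, 18), (7, 1350, p3, 6480, 38), (9, 1350, eng, 3490, 30), (9, 1350, eng, 4800, 18), (9, 1350, eng, 6480, 38), (9, 1350, p2, 3490, 30), (9, 1350, p2, 4800, 18), (9, 1350, p2, 6480, 38), (9, 1350, p3, 3490, 30), (9, 1350, p3, 4800, 18), (9, 1350, p3, 6480, 38)}.
Apply σ_{budget > 3490}; surviving tuples: {(1, 1350, eng, 4800, 18), (1, 1350, eng, 6480, 38), (1, 1350, p2, 4800, 18), (1, 1350, p2, 6480, 38), (1, 1350, p3, 4800, 18), (1, 1350, p3, 6480, 38), (2, 1350, eng, 4800, 18), (2, 1350, eng, 6480, 38), (2, 1350, p2, 4800, 18), (2, 1350, p2, 6480, 38), (2, 1350, p3, 4800, 18), (2, 1350, p3, 6480, 38), (7, 1350, eng, 4800, 18), (7, 1350, eng, 6480, 38), (7, 1350, p2, 4800, 18), (7, 1350, p2, 6480, 38), (7, 1350, p3, 4800, 18), (7, 1350, p3, 6480, 38), (9, 1350, eng, 4800, 18), (9, 1350, eng, 6480, 38), (9, 1350, p2, 4800, 18), (9, 1350, p2, 6480, 38), (9, 1350, p3, 4800, 18), (9, 1350, p3, 6480, 38)}
π[salary, eid, dept]: project onto (salary, eid, dept) (18 duplicate(s) eliminated) → {(1350, 18, eng), (1350, 18, p2), (1350, 18, p3), (1350, 38, eng), (1350, 38, p2), (1350, 38, p3)}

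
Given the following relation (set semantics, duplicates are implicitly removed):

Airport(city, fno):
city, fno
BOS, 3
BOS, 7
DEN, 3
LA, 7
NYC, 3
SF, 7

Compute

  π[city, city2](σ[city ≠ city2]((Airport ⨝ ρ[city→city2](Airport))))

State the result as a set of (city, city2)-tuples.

{(BOS, DEN), (BOS, LA), (BOS, NYC), (BOS, SF), (DEN, BOS), (DEN, NYC), (LA, BOS), (LA, SF), (NYC, BOS), (NYC, DEN), (SF, BOS), (SF, LA)}

ρ[city→city2]: schema becomes (city2, fno); tuples unchanged.
Joining Airport and ρ[city→city2](Airport) on fno yields {(BOS, 3, BOS), (BOS, 3, DEN), (BOS, 3, NYC), (BOS, 7, BOS), (BOS, 7, LA), (BOS, 7, SF), (DEN, 3, BOS), (DEN, 3, DEN), (DEN, 3, NYC), (LA, 7, BOS), (LA, 7, LA), (LA, 7, SF), (NYC, 3, BOS), (NYC, 3, DEN), (NYC, 3, NYC), (SF, 7, BOS), (SF, 7, LA), (SF, 7, SF)}.
Apply σ_{city ≠ city2}; surviving tuples: {(BOS, 3, DEN), (BOS, 3, NYC), (BOS, 7, LA), (BOS, 7, SF), (DEN, 3, BOS), (DEN, 3, NYC), (LA, 7, BOS), (LA, 7, SF), (NYC, 3, BOS), (NYC, 3, DEN), (SF, 7, BOS), (SF, 7, LA)}
π_{city, city2} gives {(BOS, DEN), (BOS, LA), (BOS, NYC), (BOS, SF), (DEN, BOS), (DEN, NYC), (LA, BOS), (LA, SF), (NYC, BOS), (NYC, DEN), (SF, BOS), (SF, LA)}.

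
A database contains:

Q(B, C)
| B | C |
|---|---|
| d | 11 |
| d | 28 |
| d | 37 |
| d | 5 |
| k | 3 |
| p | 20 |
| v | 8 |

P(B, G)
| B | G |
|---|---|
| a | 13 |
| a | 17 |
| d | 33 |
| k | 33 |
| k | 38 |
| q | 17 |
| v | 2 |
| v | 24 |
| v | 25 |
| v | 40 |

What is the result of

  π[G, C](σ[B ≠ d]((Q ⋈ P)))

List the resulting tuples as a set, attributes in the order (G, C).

Natural join on B: {(d, 11, 33), (d, 28, 33), (d, 37, 33), (d, 5, 33), (k, 3, 33), (k, 3, 38), (v, 8, 2), (v, 8, 24), (v, 8, 25), (v, 8, 40)}
Filtering on B ≠ d leaves {(k, 3, 33), (k, 3, 38), (v, 8, 2), (v, 8, 24), (v, 8, 25), (v, 8, 40)}.
Keep only column(s) G, C: {(2, 8), (24, 8), (25, 8), (33, 3), (38, 3), (40, 8)}

{(2, 8), (24, 8), (25, 8), (33, 3), (38, 3), (40, 8)}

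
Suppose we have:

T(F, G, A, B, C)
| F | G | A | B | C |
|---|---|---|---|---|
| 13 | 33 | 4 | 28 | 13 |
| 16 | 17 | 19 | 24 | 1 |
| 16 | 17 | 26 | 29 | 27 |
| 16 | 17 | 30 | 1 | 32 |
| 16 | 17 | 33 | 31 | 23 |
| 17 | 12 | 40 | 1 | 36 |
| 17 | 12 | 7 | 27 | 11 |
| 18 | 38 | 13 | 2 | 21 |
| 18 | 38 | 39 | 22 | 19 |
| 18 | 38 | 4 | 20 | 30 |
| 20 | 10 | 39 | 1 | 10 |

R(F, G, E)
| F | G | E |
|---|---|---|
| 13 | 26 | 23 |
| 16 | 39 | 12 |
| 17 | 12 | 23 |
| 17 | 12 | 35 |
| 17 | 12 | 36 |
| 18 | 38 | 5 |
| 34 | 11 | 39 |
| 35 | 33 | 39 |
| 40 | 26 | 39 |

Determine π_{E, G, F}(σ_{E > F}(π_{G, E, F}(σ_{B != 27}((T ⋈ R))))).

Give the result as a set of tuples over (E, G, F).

T ⋈ R (natural join on F, G): {(17, 12, 40, 1, 36, 23), (17, 12, 40, 1, 36, 35), (17, 12, 40, 1, 36, 36), (17, 12, 7, 27, 11, 23), (17, 12, 7, 27, 11, 35), (17, 12, 7, 27, 11, 36), (18, 38, 13, 2, 21, 5), (18, 38, 39, 22, 19, 5), (18, 38, 4, 20, 30, 5)}
Apply σ_{B != 27}; surviving tuples: {(17, 12, 40, 1, 36, 23), (17, 12, 40, 1, 36, 35), (17, 12, 40, 1, 36, 36), (18, 38, 13, 2, 21, 5), (18, 38, 39, 22, 19, 5), (18, 38, 4, 20, 30, 5)}
Keep only column(s) G, E, F (2 duplicate(s) eliminated): {(12, 23, 17), (12, 35, 17), (12, 36, 17), (38, 5, 18)}
Apply σ_{E > F}; surviving tuples: {(12, 23, 17), (12, 35, 17), (12, 36, 17)}
Keep only column(s) E, G, F: {(23, 12, 17), (35, 12, 17), (36, 12, 17)}

{(23, 12, 17), (35, 12, 17), (36, 12, 17)}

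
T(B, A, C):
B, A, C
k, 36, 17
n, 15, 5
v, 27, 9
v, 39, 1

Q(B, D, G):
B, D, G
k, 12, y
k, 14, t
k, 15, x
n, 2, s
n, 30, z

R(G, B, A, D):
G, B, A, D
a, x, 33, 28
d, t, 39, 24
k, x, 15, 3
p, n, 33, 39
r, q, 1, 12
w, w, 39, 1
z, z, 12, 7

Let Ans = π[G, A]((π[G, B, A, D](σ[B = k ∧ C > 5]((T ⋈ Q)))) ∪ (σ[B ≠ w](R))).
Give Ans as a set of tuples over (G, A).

{(a, 33), (d, 39), (k, 15), (p, 33), (r, 1), (t, 36), (x, 36), (y, 36), (z, 12)}

Joining T and Q on B yields {(k, 36, 17, 12, y), (k, 36, 17, 14, t), (k, 36, 17, 15, x), (n, 15, 5, 2, s), (n, 15, 5, 30, z)}.
Filtering on B = k ∧ C > 5 leaves {(k, 36, 17, 12, y), (k, 36, 17, 14, t), (k, 36, 17, 15, x)}.
Projecting to G, B, A, D: {(t, k, 36, 14), (x, k, 36, 15), (y, k, 36, 12)}
Filtering on B ≠ w leaves {(a, x, 33, 28), (d, t, 39, 24), (k, x, 15, 3), (p, n, 33, 39), (r, q, 1, 12), (z, z, 12, 7)}.
Union: {(t, k, 36, 14), (x, k, 36, 15), (y, k, 36, 12)} with {(a, x, 33, 28), (d, t, 39, 24), (k, x, 15, 3), (p, n, 33, 39), (r, q, 1, 12), (z, z, 12, 7)} → {(a, x, 33, 28), (d, t, 39, 24), (k, x, 15, 3), (p, n, 33, 39), (r, q, 1, 12), (t, k, 36, 14), (x, k, 36, 15), (y, k, 36, 12), (z, z, 12, 7)}
Projecting to G, A: {(a, 33), (d, 39), (k, 15), (p, 33), (r, 1), (t, 36), (x, 36), (y, 36), (z, 12)}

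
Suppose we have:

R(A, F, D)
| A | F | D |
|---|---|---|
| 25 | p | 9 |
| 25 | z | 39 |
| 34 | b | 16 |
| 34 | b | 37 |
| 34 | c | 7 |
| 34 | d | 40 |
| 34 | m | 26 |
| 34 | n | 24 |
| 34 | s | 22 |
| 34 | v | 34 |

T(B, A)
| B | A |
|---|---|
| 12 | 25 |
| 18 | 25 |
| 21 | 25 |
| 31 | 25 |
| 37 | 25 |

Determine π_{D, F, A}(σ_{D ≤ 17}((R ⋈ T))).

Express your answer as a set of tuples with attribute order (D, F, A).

R ⋈ T (natural join on A): {(25, p, 9, 12), (25, p, 9, 18), (25, p, 9, 21), (25, p, 9, 31), (25, p, 9, 37), (25, z, 39, 12), (25, z, 39, 18), (25, z, 39, 21), (25, z, 39, 31), (25, z, 39, 37)}
Apply σ_{D ≤ 17}; surviving tuples: {(25, p, 9, 12), (25, p, 9, 18), (25, p, 9, 21), (25, p, 9, 31), (25, p, 9, 37)}
π_{D, F, A} gives {(9, p, 25)} (4 duplicate(s) eliminated).

{(9, p, 25)}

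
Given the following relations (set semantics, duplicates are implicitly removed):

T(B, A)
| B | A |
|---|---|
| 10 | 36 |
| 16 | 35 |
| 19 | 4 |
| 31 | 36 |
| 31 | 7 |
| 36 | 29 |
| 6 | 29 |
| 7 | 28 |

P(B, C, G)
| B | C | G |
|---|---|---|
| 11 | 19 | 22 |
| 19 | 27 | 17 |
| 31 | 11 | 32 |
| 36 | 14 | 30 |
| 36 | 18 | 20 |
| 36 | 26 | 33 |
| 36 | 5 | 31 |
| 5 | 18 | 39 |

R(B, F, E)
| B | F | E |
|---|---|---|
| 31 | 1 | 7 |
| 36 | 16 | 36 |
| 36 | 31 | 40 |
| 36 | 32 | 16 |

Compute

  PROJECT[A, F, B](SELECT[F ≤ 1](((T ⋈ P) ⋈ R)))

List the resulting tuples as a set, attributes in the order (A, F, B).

T ⋈ P (natural join on B): {(19, 4, 27, 17), (31, 36, 11, 32), (31, 7, 11, 32), (36, 29, 14, 30), (36, 29, 18, 20), (36, 29, 26, 33), (36, 29, 5, 31)}
(T ⋈ P) ⋈ R (natural join on B): {(31, 36, 11, 32, 1, 7), (31, 7, 11, 32, 1, 7), (36, 29, 14, 30, 16, 36), (36, 29, 14, 30, 31, 40), (36, 29, 14, 30, 32, 16), (36, 29, 18, 20, 16, 36), (36, 29, 18, 20, 31, 40), (36, 29, 18, 20, 32, 16), (36, 29, 26, 33, 16, 36), (36, 29, 26, 33, 31, 40), (36, 29, 26, 33, 32, 16), (36, 29, 5, 31, 16, 36), (36, 29, 5, 31, 31, 40), (36, 29, 5, 31, 32, 16)}
Filtering on F ≤ 1 leaves {(31, 36, 11, 32, 1, 7), (31, 7, 11, 32, 1, 7)}.
Keep only column(s) A, F, B: {(36, 1, 31), (7, 1, 31)}

{(36, 1, 31), (7, 1, 31)}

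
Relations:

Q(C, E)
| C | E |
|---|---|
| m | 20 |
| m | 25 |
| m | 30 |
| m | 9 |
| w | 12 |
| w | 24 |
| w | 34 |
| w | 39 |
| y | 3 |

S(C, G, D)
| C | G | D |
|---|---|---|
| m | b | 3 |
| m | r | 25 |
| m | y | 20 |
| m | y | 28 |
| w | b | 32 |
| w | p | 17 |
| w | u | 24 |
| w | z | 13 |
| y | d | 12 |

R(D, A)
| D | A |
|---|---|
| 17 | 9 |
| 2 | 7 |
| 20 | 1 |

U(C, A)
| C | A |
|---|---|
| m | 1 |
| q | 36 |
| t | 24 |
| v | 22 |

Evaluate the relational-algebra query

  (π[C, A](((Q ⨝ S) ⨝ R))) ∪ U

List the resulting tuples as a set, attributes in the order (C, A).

Joining Q and S on C yields {(m, 20, b, 3), (m, 20, r, 25), (m, 20, y, 20), (m, 20, y, 28), (m, 25, b, 3), (m, 25, r, 25), (m, 25, y, 20), (m, 25, y, 28), (m, 30, b, 3), (m, 30, r, 25), (m, 30, y, 20), (m, 30, y, 28), (m, 9, b, 3), (m, 9, r, 25), (m, 9, y, 20), (m, 9, y, 28), (w, 12, b, 32), (w, 12, p, 17), (w, 12, u, 24), (w, 12, z, 13), (w, 24, b, 32), (w, 24, p, 17), (w, 24, u, 24), (w, 24, z, 13), (w, 34, b, 32), (w, 34, p, 17), (w, 34, u, 24), (w, 34, z, 13), (w, 39, b, 32), (w, 39, p, 17), (w, 39, u, 24), (w, 39, z, 13), (y, 3, d, 12)}.
Joining (Q ⨝ S) and R on D yields {(m, 20, y, 20, 1), (m, 25, y, 20, 1), (m, 30, y, 20, 1), (m, 9, y, 20, 1), (w, 12, p, 17, 9), (w, 24, p, 17, 9), (w, 34, p, 17, 9), (w, 39, p, 17, 9)}.
Keep only column(s) C, A (6 duplicate(s) eliminated): {(m, 1), (w, 9)}
Union: {(m, 1), (w, 9)} with {(m, 1), (q, 36), (t, 24), (v, 22)} → {(m, 1), (q, 36), (t, 24), (v, 22), (w, 9)}

{(m, 1), (q, 36), (t, 24), (v, 22), (w, 9)}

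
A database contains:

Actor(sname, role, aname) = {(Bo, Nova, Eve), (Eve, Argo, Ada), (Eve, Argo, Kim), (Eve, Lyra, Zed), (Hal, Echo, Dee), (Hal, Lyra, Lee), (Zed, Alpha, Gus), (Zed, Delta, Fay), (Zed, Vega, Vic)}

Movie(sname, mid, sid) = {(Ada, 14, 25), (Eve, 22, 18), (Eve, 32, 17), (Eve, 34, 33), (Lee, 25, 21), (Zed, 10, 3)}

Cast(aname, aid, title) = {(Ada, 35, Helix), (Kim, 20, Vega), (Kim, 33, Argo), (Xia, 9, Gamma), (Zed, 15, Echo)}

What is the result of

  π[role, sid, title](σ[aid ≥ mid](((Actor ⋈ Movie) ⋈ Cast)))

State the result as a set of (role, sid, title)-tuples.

Joining Actor and Movie on sname yields {(Eve, Argo, Ada, 22, 18), (Eve, Argo, Ada, 32, 17), (Eve, Argo, Ada, 34, 33), (Eve, Argo, Kim, 22, 18), (Eve, Argo, Kim, 32, 17), (Eve, Argo, Kim, 34, 33), (Eve, Lyra, Zed, 22, 18), (Eve, Lyra, Zed, 32, 17), (Eve, Lyra, Zed, 34, 33), (Zed, Alpha, Gus, 10, 3), (Zed, Delta, Fay, 10, 3), (Zed, Vega, Vic, 10, 3)}.
Joining (Actor ⋈ Movie) and Cast on aname yields {(Eve, Argo, Ada, 22, 18, 35, Helix), (Eve, Argo, Ada, 32, 17, 35, Helix), (Eve, Argo, Ada, 34, 33, 35, Helix), (Eve, Argo, Kim, 22, 18, 20, Vega), (Eve, Argo, Kim, 22, 18, 33, Argo), (Eve, Argo, Kim, 32, 17, 20, Vega), (Eve, Argo, Kim, 32, 17, 33, Argo), (Eve, Argo, Kim, 34, 33, 20, Vega), (Eve, Argo, Kim, 34, 33, 33, Argo), (Eve, Lyra, Zed, 22, 18, 15, Echo), (Eve, Lyra, Zed, 32, 17, 15, Echo), (Eve, Lyra, Zed, 34, 33, 15, Echo)}.
σ[aid ≥ mid]: keep tuples satisfying aid ≥ mid → {(Eve, Argo, Ada, 22, 18, 35, Helix), (Eve, Argo, Ada, 32, 17, 35, Helix), (Eve, Argo, Ada, 34, 33, 35, Helix), (Eve, Argo, Kim, 22, 18, 33, Argo), (Eve, Argo, Kim, 32, 17, 33, Argo)}
Keep only column(s) role, sid, title: {(Argo, 17, Argo), (Argo, 17, Helix), (Argo, 18, Argo), (Argo, 18, Helix), (Argo, 33, Helix)}

{(Argo, 17, Argo), (Argo, 17, Helix), (Argo, 18, Argo), (Argo, 18, Helix), (Argo, 33, Helix)}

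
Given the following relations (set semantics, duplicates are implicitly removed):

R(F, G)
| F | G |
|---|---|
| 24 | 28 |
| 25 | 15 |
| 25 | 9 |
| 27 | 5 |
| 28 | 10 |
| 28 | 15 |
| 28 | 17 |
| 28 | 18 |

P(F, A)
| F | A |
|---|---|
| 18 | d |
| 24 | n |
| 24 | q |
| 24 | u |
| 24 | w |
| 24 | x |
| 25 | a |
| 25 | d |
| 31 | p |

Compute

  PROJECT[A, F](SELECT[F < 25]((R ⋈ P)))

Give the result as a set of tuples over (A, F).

{(n, 24), (q, 24), (u, 24), (w, 24), (x, 24)}

Joining R and P on F yields {(24, 28, n), (24, 28, q), (24, 28, u), (24, 28, w), (24, 28, x), (25, 15, a), (25, 15, d), (25, 9, a), (25, 9, d)}.
Filtering on F < 25 leaves {(24, 28, n), (24, 28, q), (24, 28, u), (24, 28, w), (24, 28, x)}.
Keep only column(s) A, F: {(n, 24), (q, 24), (u, 24), (w, 24), (x, 24)}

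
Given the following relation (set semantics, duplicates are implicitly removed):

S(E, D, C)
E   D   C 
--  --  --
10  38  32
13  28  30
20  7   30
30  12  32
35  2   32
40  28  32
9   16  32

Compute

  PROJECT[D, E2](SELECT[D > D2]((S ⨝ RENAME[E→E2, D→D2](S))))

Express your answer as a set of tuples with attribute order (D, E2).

{(12, 35), (16, 30), (16, 35), (28, 20), (28, 30), (28, 35), (28, 9), (38, 30), (38, 35), (38, 40), (38, 9)}

ρ[E→E2, D→D2]: schema becomes (E2, D2, C); tuples unchanged.
Natural join on C: {(10, 38, 32, 10, 38), (10, 38, 32, 30, 12), (10, 38, 32, 35, 2), (10, 38, 32, 40, 28), (10, 38, 32, 9, 16), (13, 28, 30, 13, 28), (13, 28, 30, 20, 7), (20, 7, 30, 13, 28), (20, 7, 30, 20, 7), (30, 12, 32, 10, 38), (30, 12, 32, 30, 12), (30, 12, 32, 35, 2), (30, 12, 32, 40, 28), (30, 12, 32, 9, 16), (35, 2, 32, 10, 38), (35, 2, 32, 30, 12), (35, 2, 32, 35, 2), (35, 2, 32, 40, 28), (35, 2, 32, 9, 16), (40, 28, 32, 10, 38), (40, 28, 32, 30, 12), (40, 28, 32, 35, 2), (40, 28, 32, 40, 28), (40, 28, 32, 9, 16), (9, 16, 32, 10, 38), (9, 16, 32, 30, 12), (9, 16, 32, 35, 2), (9, 16, 32, 40, 28), (9, 16, 32, 9, 16)}
Filtering on D > D2 leaves {(10, 38, 32, 30, 12), (10, 38, 32, 35, 2), (10, 38, 32, 40, 28), (10, 38, 32, 9, 16), (13, 28, 30, 20, 7), (30, 12, 32, 35, 2), (40, 28, 32, 30, 12), (40, 28, 32, 35, 2), (40, 28, 32, 9, 16), (9, 16, 32, 30, 12), (9, 16, 32, 35, 2)}.
π_{D, E2} gives {(12, 35), (16, 30), (16, 35), (28, 20), (28, 30), (28, 35), (28, 9), (38, 30), (38, 35), (38, 40), (38, 9)}.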